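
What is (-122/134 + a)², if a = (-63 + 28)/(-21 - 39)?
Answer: 69169/646416 ≈ 0.10700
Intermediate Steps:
a = 7/12 (a = -35/(-60) = -35*(-1/60) = 7/12 ≈ 0.58333)
(-122/134 + a)² = (-122/134 + 7/12)² = (-122*1/134 + 7/12)² = (-61/67 + 7/12)² = (-263/804)² = 69169/646416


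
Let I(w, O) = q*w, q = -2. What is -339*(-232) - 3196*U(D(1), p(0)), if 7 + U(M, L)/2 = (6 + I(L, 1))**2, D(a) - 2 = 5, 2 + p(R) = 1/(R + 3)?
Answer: -3900800/9 ≈ -4.3342e+5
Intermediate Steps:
p(R) = -2 + 1/(3 + R) (p(R) = -2 + 1/(R + 3) = -2 + 1/(3 + R))
D(a) = 7 (D(a) = 2 + 5 = 7)
I(w, O) = -2*w
U(M, L) = -14 + 2*(6 - 2*L)**2
-339*(-232) - 3196*U(D(1), p(0)) = -339*(-232) - 3196*(-14 + 8*(-3 + (-5 - 2*0)/(3 + 0))**2) = 78648 - 3196*(-14 + 8*(-3 + (-5 + 0)/3)**2) = 78648 - 3196*(-14 + 8*(-3 + (1/3)*(-5))**2) = 78648 - 3196*(-14 + 8*(-3 - 5/3)**2) = 78648 - 3196*(-14 + 8*(-14/3)**2) = 78648 - 3196*(-14 + 8*(196/9)) = 78648 - 3196*(-14 + 1568/9) = 78648 - 3196*1442/9 = 78648 - 4608632/9 = -3900800/9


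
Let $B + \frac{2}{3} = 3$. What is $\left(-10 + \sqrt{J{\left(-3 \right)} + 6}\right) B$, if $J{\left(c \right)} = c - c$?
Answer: $- \frac{70}{3} + \frac{7 \sqrt{6}}{3} \approx -17.618$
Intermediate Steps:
$J{\left(c \right)} = 0$
$B = \frac{7}{3}$ ($B = - \frac{2}{3} + 3 = \frac{7}{3} \approx 2.3333$)
$\left(-10 + \sqrt{J{\left(-3 \right)} + 6}\right) B = \left(-10 + \sqrt{0 + 6}\right) \frac{7}{3} = \left(-10 + \sqrt{6}\right) \frac{7}{3} = - \frac{70}{3} + \frac{7 \sqrt{6}}{3}$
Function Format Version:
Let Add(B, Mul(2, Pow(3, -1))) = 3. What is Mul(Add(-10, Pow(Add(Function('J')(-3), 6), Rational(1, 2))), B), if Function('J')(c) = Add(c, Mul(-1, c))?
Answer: Add(Rational(-70, 3), Mul(Rational(7, 3), Pow(6, Rational(1, 2)))) ≈ -17.618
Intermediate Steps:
Function('J')(c) = 0
B = Rational(7, 3) (B = Add(Rational(-2, 3), 3) = Rational(7, 3) ≈ 2.3333)
Mul(Add(-10, Pow(Add(Function('J')(-3), 6), Rational(1, 2))), B) = Mul(Add(-10, Pow(Add(0, 6), Rational(1, 2))), Rational(7, 3)) = Mul(Add(-10, Pow(6, Rational(1, 2))), Rational(7, 3)) = Add(Rational(-70, 3), Mul(Rational(7, 3), Pow(6, Rational(1, 2))))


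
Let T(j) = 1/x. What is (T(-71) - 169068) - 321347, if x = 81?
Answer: -39723614/81 ≈ -4.9042e+5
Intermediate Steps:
T(j) = 1/81
(T(-71) - 169068) - 321347 = (1/81 - 169068) - 321347 = -13694507/81 - 321347 = -39723614/81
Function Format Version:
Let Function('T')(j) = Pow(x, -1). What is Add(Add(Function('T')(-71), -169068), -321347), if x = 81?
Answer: Rational(-39723614, 81) ≈ -4.9042e+5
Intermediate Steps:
Function('T')(j) = Rational(1, 81) (Function('T')(j) = Pow(81, -1) = Rational(1, 81))
Add(Add(Function('T')(-71), -169068), -321347) = Add(Add(Rational(1, 81), -169068), -321347) = Add(Rational(-13694507, 81), -321347) = Rational(-39723614, 81)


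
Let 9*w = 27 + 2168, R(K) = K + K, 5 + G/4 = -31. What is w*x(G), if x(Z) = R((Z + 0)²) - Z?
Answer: 10149680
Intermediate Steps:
G = -144 (G = -20 + 4*(-31) = -20 - 124 = -144)
R(K) = 2*K
x(Z) = -Z + 2*Z² (x(Z) = 2*(Z + 0)² - Z = 2*Z² - Z = -Z + 2*Z²)
w = 2195/9 (w = (27 + 2168)/9 = (⅑)*2195 = 2195/9 ≈ 243.89)
w*x(G) = 2195*(-144*(-1 + 2*(-144)))/9 = 2195*(-144*(-1 - 288))/9 = 2195*(-144*(-289))/9 = (2195/9)*41616 = 10149680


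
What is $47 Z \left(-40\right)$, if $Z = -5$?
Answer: $9400$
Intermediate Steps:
$47 Z \left(-40\right) = 47 \left(-5\right) \left(-40\right) = \left(-235\right) \left(-40\right) = 9400$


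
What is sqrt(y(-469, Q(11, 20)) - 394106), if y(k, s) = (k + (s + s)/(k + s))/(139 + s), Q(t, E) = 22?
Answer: I*sqrt(2041188232013763)/71967 ≈ 627.78*I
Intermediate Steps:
y(k, s) = (k + 2*s/(k + s))/(139 + s) (y(k, s) = (k + (2*s)/(k + s))/(139 + s) = (k + 2*s/(k + s))/(139 + s))
sqrt(y(-469, Q(11, 20)) - 394106) = sqrt(((-469)**2 + 2*22 - 469*22)/(22**2 + 139*(-469) + 139*22 - 469*22) - 394106) = sqrt((219961 + 44 - 10318)/(484 - 65191 + 3058 - 10318) - 394106) = sqrt(209687/(-71967) - 394106) = sqrt(-1/71967*209687 - 394106) = sqrt(-209687/71967 - 394106) = sqrt(-28362836189/71967) = I*sqrt(2041188232013763)/71967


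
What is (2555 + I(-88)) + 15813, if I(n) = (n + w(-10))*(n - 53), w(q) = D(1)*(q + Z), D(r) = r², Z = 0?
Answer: 32186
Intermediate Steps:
w(q) = q (w(q) = 1²*(q + 0) = 1*q = q)
I(n) = (-53 + n)*(-10 + n) (I(n) = (n - 10)*(n - 53) = (-10 + n)*(-53 + n) = (-53 + n)*(-10 + n))
(2555 + I(-88)) + 15813 = (2555 + (530 + (-88)² - 63*(-88))) + 15813 = (2555 + (530 + 7744 + 5544)) + 15813 = (2555 + 13818) + 15813 = 16373 + 15813 = 32186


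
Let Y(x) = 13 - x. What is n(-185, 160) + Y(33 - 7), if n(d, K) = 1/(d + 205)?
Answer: -259/20 ≈ -12.950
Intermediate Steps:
n(d, K) = 1/(205 + d)
n(-185, 160) + Y(33 - 7) = 1/(205 - 185) + (13 - (33 - 7)) = 1/20 + (13 - 1*26) = 1/20 + (13 - 26) = 1/20 - 13 = -259/20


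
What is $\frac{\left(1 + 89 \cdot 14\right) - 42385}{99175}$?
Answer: $- \frac{41138}{99175} \approx -0.4148$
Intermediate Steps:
$\frac{\left(1 + 89 \cdot 14\right) - 42385}{99175} = \left(\left(1 + 1246\right) - 42385\right) \frac{1}{99175} = \left(1247 - 42385\right) \frac{1}{99175} = \left(-41138\right) \frac{1}{99175} = - \frac{41138}{99175}$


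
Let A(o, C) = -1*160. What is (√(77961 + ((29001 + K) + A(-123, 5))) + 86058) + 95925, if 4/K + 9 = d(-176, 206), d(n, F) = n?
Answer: 181983 + 3*√406144190/185 ≈ 1.8231e+5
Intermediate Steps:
K = -4/185 (K = 4/(-9 - 176) = 4/(-185) = 4*(-1/185) = -4/185 ≈ -0.021622)
A(o, C) = -160
(√(77961 + ((29001 + K) + A(-123, 5))) + 86058) + 95925 = (√(77961 + ((29001 - 4/185) - 160)) + 86058) + 95925 = (√(77961 + (5365181/185 - 160)) + 86058) + 95925 = (√(77961 + 5335581/185) + 86058) + 95925 = (√(19758366/185) + 86058) + 95925 = (3*√406144190/185 + 86058) + 95925 = (86058 + 3*√406144190/185) + 95925 = 181983 + 3*√406144190/185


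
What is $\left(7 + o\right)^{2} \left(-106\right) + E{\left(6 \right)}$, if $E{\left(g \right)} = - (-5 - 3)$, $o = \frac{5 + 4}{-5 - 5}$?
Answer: $- \frac{196813}{50} \approx -3936.3$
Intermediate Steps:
$o = - \frac{9}{10}$ ($o = \frac{9}{-10} = 9 \left(- \frac{1}{10}\right) = - \frac{9}{10} \approx -0.9$)
$E{\left(g \right)} = 8$ ($E{\left(g \right)} = \left(-1\right) \left(-8\right) = 8$)
$\left(7 + o\right)^{2} \left(-106\right) + E{\left(6 \right)} = \left(7 - \frac{9}{10}\right)^{2} \left(-106\right) + 8 = \left(\frac{61}{10}\right)^{2} \left(-106\right) + 8 = \frac{3721}{100} \left(-106\right) + 8 = - \frac{197213}{50} + 8 = - \frac{196813}{50}$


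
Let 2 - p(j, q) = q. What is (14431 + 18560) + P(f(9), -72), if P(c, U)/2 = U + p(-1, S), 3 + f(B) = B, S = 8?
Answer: 32835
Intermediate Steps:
f(B) = -3 + B
p(j, q) = 2 - q
P(c, U) = -12 + 2*U (P(c, U) = 2*(U + (2 - 1*8)) = 2*(U + (2 - 8)) = 2*(U - 6) = 2*(-6 + U) = -12 + 2*U)
(14431 + 18560) + P(f(9), -72) = (14431 + 18560) + (-12 + 2*(-72)) = 32991 + (-12 - 144) = 32991 - 156 = 32835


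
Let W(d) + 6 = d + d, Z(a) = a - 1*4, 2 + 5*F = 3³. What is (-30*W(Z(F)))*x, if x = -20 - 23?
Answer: -5160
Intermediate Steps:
F = 5 (F = -⅖ + (⅕)*3³ = -⅖ + (⅕)*27 = -⅖ + 27/5 = 5)
Z(a) = -4 + a (Z(a) = a - 4 = -4 + a)
W(d) = -6 + 2*d (W(d) = -6 + (d + d) = -6 + 2*d)
x = -43
(-30*W(Z(F)))*x = -30*(-6 + 2*(-4 + 5))*(-43) = -30*(-6 + 2*1)*(-43) = -30*(-6 + 2)*(-43) = -30*(-4)*(-43) = 120*(-43) = -5160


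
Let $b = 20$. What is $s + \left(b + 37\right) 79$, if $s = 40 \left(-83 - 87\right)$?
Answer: $-2297$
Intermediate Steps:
$s = -6800$ ($s = 40 \left(-170\right) = -6800$)
$s + \left(b + 37\right) 79 = -6800 + \left(20 + 37\right) 79 = -6800 + 57 \cdot 79 = -6800 + 4503 = -2297$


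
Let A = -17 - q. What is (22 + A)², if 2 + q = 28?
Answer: 441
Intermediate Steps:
q = 26 (q = -2 + 28 = 26)
A = -43 (A = -17 - 1*26 = -17 - 26 = -43)
(22 + A)² = (22 - 43)² = (-21)² = 441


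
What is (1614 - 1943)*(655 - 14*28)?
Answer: -86527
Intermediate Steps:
(1614 - 1943)*(655 - 14*28) = -329*(655 - 392) = -329*263 = -86527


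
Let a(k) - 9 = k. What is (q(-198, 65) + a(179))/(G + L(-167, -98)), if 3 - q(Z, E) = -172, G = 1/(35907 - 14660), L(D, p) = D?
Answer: -701151/322568 ≈ -2.1737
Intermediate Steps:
G = 1/21247 ≈ 4.7065e-5
q(Z, E) = 175 (q(Z, E) = 3 - 1*(-172) = 3 + 172 = 175)
a(k) = 9 + k
(q(-198, 65) + a(179))/(G + L(-167, -98)) = (175 + (9 + 179))/(1/21247 - 167) = (175 + 188)/(-3548248/21247) = 363*(-21247/3548248) = -701151/322568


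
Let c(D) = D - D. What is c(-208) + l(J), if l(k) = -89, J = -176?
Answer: -89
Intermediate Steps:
c(D) = 0
c(-208) + l(J) = 0 - 89 = -89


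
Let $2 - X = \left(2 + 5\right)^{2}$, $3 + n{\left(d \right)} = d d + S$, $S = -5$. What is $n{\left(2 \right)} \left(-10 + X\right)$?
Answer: $228$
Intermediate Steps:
$n{\left(d \right)} = -8 + d^{2}$ ($n{\left(d \right)} = -3 + \left(d d - 5\right) = -3 + \left(d^{2} - 5\right) = -3 + \left(-5 + d^{2}\right) = -8 + d^{2}$)
$X = -47$ ($X = 2 - \left(2 + 5\right)^{2} = 2 - 7^{2} = 2 - 49 = -47$)
$n{\left(2 \right)} \left(-10 + X\right) = \left(-8 + 2^{2}\right) \left(-10 - 47\right) = \left(-8 + 4\right) \left(-57\right) = \left(-4\right) \left(-57\right) = 228$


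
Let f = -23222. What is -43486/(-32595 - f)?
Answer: 43486/9373 ≈ 4.6395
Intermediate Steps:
-43486/(-32595 - f) = -43486/(-32595 - 1*(-23222)) = -43486/(-32595 + 23222) = -43486/(-9373) = -43486*(-1/9373) = 43486/9373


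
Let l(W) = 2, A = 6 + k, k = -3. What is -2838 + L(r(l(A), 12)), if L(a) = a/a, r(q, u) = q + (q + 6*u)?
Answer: -2837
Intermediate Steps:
A = 3 (A = 6 - 3 = 3)
r(q, u) = 2*q + 6*u
L(a) = 1
-2838 + L(r(l(A), 12)) = -2838 + 1 = -2837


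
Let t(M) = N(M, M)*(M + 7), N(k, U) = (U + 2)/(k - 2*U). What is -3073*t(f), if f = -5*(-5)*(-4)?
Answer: -14003661/50 ≈ -2.8007e+5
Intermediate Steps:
N(k, U) = (2 + U)/(k - 2*U)
f = -100 (f = 25*(-4) = -100)
t(M) = -(2 + M)*(7 + M)/M (t(M) = ((2 + M)/(M - 2*M))*(M + 7) = ((2 + M)/((-M)))*(7 + M) = ((-1/M)*(2 + M))*(7 + M) = (-(2 + M)/M)*(7 + M) = -(2 + M)*(7 + M)/M)
-3073*t(f) = -3073*(-9 - 1*(-100) - 14/(-100)) = -3073*(-9 + 100 - 14*(-1/100)) = -3073*(-9 + 100 + 7/50) = -3073*4557/50 = -14003661/50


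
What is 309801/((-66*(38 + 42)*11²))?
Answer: -103267/212960 ≈ -0.48491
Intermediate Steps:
309801/((-66*(38 + 42)*11²)) = 309801/((-66*80*121)) = 309801/((-5280*121)) = 309801/(-638880) = 309801*(-1/638880) = -103267/212960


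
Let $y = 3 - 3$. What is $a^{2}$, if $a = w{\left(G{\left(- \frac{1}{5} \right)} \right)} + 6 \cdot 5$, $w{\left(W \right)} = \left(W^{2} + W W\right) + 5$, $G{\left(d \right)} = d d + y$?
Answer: $\frac{478603129}{390625} \approx 1225.2$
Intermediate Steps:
$y = 0$ ($y = 3 - 3 = 0$)
$G{\left(d \right)} = d^{2}$ ($G{\left(d \right)} = d d + 0 = d^{2} + 0 = d^{2}$)
$w{\left(W \right)} = 5 + 2 W^{2}$ ($w{\left(W \right)} = \left(W^{2} + W^{2}\right) + 5 = 2 W^{2} + 5 = 5 + 2 W^{2}$)
$a = \frac{21877}{625}$ ($a = \left(5 + 2 \left(\left(- \frac{1}{5}\right)^{2}\right)^{2}\right) + 6 \cdot 5 = \left(5 + 2 \left(\left(\left(-1\right) \frac{1}{5}\right)^{2}\right)^{2}\right) + 30 = \left(5 + 2 \left(\left(- \frac{1}{5}\right)^{2}\right)^{2}\right) + 30 = \left(5 + \frac{2}{625}\right) + 30 = \frac{3127}{625} + 30 = \frac{21877}{625} \approx 35.003$)
$a^{2} = \left(\frac{21877}{625}\right)^{2} = \frac{478603129}{390625}$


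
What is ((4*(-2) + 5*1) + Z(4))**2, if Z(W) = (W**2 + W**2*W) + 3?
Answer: 6400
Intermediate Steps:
Z(W) = 3 + W**2 + W**3 (Z(W) = (W**2 + W**3) + 3 = 3 + W**2 + W**3)
((4*(-2) + 5*1) + Z(4))**2 = ((4*(-2) + 5*1) + (3 + 4**2 + 4**3))**2 = ((-8 + 5) + (3 + 16 + 64))**2 = (-3 + 83)**2 = 80**2 = 6400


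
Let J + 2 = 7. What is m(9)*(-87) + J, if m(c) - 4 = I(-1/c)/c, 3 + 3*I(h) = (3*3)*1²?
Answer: -1087/3 ≈ -362.33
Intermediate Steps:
J = 5 (J = -2 + 7 = 5)
I(h) = 2 (I(h) = -1 + ((3*3)*1²)/3 = -1 + (9*1)/3 = -1 + (⅓)*9 = -1 + 3 = 2)
m(c) = 4 + 2/c
m(9)*(-87) + J = (4 + 2/9)*(-87) + 5 = (38/9)*(-87) + 5 = -1102/3 + 5 = -1087/3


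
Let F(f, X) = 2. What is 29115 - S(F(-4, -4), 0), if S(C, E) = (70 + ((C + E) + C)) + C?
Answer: 29039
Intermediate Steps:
S(C, E) = 70 + E + 3*C (S(C, E) = (70 + (E + 2*C)) + C = (70 + E + 2*C) + C = 70 + E + 3*C)
29115 - S(F(-4, -4), 0) = 29115 - (70 + 0 + 3*2) = 29115 - (70 + 0 + 6) = 29115 - 1*76 = 29115 - 76 = 29039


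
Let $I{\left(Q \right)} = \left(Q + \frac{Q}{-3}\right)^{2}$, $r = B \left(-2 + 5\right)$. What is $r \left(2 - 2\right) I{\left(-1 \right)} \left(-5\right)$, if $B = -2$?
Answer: $0$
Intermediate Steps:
$r = -6$ ($r = - 2 \left(-2 + 5\right) = \left(-2\right) 3 = -6$)
$I{\left(Q \right)} = \frac{4 Q^{2}}{9}$ ($I{\left(Q \right)} = \left(Q + Q \left(- \frac{1}{3}\right)\right)^{2} = \left(Q - \frac{Q}{3}\right)^{2} = \left(\frac{2 Q}{3}\right)^{2} = \frac{4 Q^{2}}{9}$)
$r \left(2 - 2\right) I{\left(-1 \right)} \left(-5\right) = - 6 \left(2 - 2\right) \frac{4 \left(-1\right)^{2}}{9} \left(-5\right) = - 6 \cdot 0 \cdot \frac{4}{9} \cdot 1 \left(-5\right) = - 6 \cdot 0 \cdot \frac{4}{9} \left(-5\right) = \left(-6\right) 0 \left(-5\right) = 0 \left(-5\right) = 0$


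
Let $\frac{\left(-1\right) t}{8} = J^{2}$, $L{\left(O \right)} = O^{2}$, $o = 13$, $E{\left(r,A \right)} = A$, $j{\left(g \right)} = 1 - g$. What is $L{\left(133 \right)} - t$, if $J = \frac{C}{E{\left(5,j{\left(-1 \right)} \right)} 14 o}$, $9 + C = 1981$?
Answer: $\frac{148427001}{8281} \approx 17924.0$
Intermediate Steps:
$C = 1972$ ($C = -9 + 1981 = 1972$)
$J = \frac{493}{91}$ ($J = \frac{1972}{\left(1 - -1\right) 14 \cdot 13} = \frac{1972}{\left(1 + 1\right) 14 \cdot 13} = \frac{1972}{2 \cdot 14 \cdot 13} = \frac{1972}{28 \cdot 13} = \frac{1972}{364} = 1972 \cdot \frac{1}{364} = \frac{493}{91} \approx 5.4176$)
$t = - \frac{1944392}{8281}$ ($t = - 8 \left(\frac{493}{91}\right)^{2} = \left(-8\right) \frac{243049}{8281} = - \frac{1944392}{8281} \approx -234.8$)
$L{\left(133 \right)} - t = 133^{2} - - \frac{1944392}{8281} = 17689 + \frac{1944392}{8281} = \frac{148427001}{8281}$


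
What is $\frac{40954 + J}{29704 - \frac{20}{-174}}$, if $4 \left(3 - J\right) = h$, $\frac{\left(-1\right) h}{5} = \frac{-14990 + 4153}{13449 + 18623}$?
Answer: $\frac{457118656497}{331529290304} \approx 1.3788$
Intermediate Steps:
$h = \frac{54185}{32072}$ ($h = - 5 \frac{-14990 + 4153}{13449 + 18623} = - 5 \left(- \frac{10837}{32072}\right) = - 5 \left(\left(-10837\right) \frac{1}{32072}\right) = \left(-5\right) \left(- \frac{10837}{32072}\right) = \frac{54185}{32072} \approx 1.6895$)
$J = \frac{330679}{128288}$ ($J = 3 - \frac{54185}{128288} = \frac{330679}{128288} \approx 2.5776$)
$\frac{40954 + J}{29704 - \frac{20}{-174}} = \frac{40954 + \frac{330679}{128288}}{29704 - \frac{20}{-174}} = \frac{5254237431}{128288 \left(29704 - - \frac{10}{87}\right)} = \frac{5254237431}{128288 \left(29704 + \frac{10}{87}\right)} = \frac{5254237431}{128288 \cdot \frac{2584258}{87}} = \frac{5254237431}{128288} \cdot \frac{87}{2584258} = \frac{457118656497}{331529290304}$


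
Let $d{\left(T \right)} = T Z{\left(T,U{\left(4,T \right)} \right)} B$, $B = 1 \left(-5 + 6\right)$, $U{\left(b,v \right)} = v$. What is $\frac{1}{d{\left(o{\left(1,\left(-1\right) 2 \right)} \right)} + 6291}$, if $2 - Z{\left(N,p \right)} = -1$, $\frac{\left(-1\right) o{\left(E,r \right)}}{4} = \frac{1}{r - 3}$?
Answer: $\frac{5}{31467} \approx 0.0001589$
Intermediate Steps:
$o{\left(E,r \right)} = - \frac{4}{-3 + r}$ ($o{\left(E,r \right)} = - \frac{4}{r - 3} = - \frac{4}{-3 + r}$)
$B = 1$ ($B = 1 \cdot 1 = 1$)
$Z{\left(N,p \right)} = 3$ ($Z{\left(N,p \right)} = 2 - -1 = 2 + 1 = 3$)
$d{\left(T \right)} = 3 T$ ($d{\left(T \right)} = T 3 \cdot 1 = 3 T 1 = 3 T$)
$\frac{1}{d{\left(o{\left(1,\left(-1\right) 2 \right)} \right)} + 6291} = \frac{1}{3 \left(- \frac{4}{-3 - 2}\right) + 6291} = \frac{1}{3 \left(- \frac{4}{-5}\right) + 6291} = \frac{1}{3 \left(\left(-4\right) \left(- \frac{1}{5}\right)\right) + 6291} = \frac{1}{3 \cdot \frac{4}{5} + 6291} = \frac{1}{\frac{12}{5} + 6291} = \frac{1}{\frac{31467}{5}} = \frac{5}{31467}$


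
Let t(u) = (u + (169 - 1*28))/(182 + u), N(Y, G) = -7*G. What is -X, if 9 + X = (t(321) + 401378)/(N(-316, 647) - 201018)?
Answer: 1132404865/103390141 ≈ 10.953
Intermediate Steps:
t(u) = (141 + u)/(182 + u) (t(u) = (u + (169 - 28))/(182 + u) = (u + 141)/(182 + u) = (141 + u)/(182 + u))
X = -1132404865/103390141 (X = -9 + ((141 + 321)/(182 + 321) + 401378)/(-7*647 - 201018) = -9 + (462/503 + 401378)/(-4529 - 201018) = -9 + ((1/503)*462 + 401378)/(-205547) = -9 + (462/503 + 401378)*(-1/205547) = -9 + (201893596/503)*(-1/205547) = -9 - 201893596/103390141 = -1132404865/103390141 ≈ -10.953)
-X = -1*(-1132404865/103390141) = 1132404865/103390141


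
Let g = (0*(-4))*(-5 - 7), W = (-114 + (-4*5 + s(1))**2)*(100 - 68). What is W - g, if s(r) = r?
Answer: 7904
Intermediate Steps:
W = 7904 (W = (-114 + (-4*5 + 1)**2)*(100 - 68) = (-114 + (-20 + 1)**2)*32 = (-114 + (-19)**2)*32 = (-114 + 361)*32 = 247*32 = 7904)
g = 0 (g = 0*(-12) = 0)
W - g = 7904 - 1*0 = 7904 + 0 = 7904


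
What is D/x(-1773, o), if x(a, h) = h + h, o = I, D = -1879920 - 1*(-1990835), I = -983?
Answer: -110915/1966 ≈ -56.417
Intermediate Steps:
D = 110915 (D = -1879920 + 1990835 = 110915)
o = -983
x(a, h) = 2*h
D/x(-1773, o) = 110915/((2*(-983))) = 110915/(-1966) = 110915*(-1/1966) = -110915/1966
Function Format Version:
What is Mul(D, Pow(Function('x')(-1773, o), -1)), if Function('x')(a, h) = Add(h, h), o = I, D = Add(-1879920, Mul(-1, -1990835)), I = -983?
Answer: Rational(-110915, 1966) ≈ -56.417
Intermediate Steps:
D = 110915 (D = Add(-1879920, 1990835) = 110915)
o = -983
Function('x')(a, h) = Mul(2, h)
Mul(D, Pow(Function('x')(-1773, o), -1)) = Mul(110915, Pow(Mul(2, -983), -1)) = Mul(110915, Pow(-1966, -1)) = Mul(110915, Rational(-1, 1966)) = Rational(-110915, 1966)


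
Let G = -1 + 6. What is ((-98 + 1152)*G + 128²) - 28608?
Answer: -6954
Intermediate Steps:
G = 5
((-98 + 1152)*G + 128²) - 28608 = ((-98 + 1152)*5 + 128²) - 28608 = (1054*5 + 16384) - 28608 = (5270 + 16384) - 28608 = 21654 - 28608 = -6954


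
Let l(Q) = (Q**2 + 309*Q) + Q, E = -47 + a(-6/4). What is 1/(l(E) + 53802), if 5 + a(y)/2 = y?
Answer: 1/38802 ≈ 2.5772e-5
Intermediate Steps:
a(y) = -10 + 2*y
E = -60 (E = -47 + (-10 + 2*(-6/4)) = -47 + (-10 + 2*(-6*1/4)) = -47 + (-10 + 2*(-3/2)) = -47 + (-10 - 3) = -47 - 13 = -60)
l(Q) = Q**2 + 310*Q
1/(l(E) + 53802) = 1/(-60*(310 - 60) + 53802) = 1/(-60*250 + 53802) = 1/(-15000 + 53802) = 1/38802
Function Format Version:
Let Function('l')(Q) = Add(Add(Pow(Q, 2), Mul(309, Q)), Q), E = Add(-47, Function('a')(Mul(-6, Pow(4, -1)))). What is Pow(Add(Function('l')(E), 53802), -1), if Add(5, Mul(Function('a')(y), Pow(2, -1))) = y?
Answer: Rational(1, 38802) ≈ 2.5772e-5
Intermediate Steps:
Function('a')(y) = Add(-10, Mul(2, y))
E = -60 (E = Add(-47, Add(-10, Mul(2, Mul(-6, Pow(4, -1))))) = Add(-47, Add(-10, Mul(2, Mul(-6, Rational(1, 4))))) = Add(-47, Add(-10, Mul(2, Rational(-3, 2)))) = Add(-47, Add(-10, -3)) = Add(-47, -13) = -60)
Function('l')(Q) = Add(Pow(Q, 2), Mul(310, Q))
Pow(Add(Function('l')(E), 53802), -1) = Pow(Add(Mul(-60, Add(310, -60)), 53802), -1) = Pow(Add(Mul(-60, 250), 53802), -1) = Pow(Add(-15000, 53802), -1) = Pow(38802, -1) = Rational(1, 38802)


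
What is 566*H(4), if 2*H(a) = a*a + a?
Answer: 5660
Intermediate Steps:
H(a) = a/2 + a²/2 (H(a) = (a*a + a)/2 = (a² + a)/2 = (a + a²)/2 = a/2 + a²/2)
566*H(4) = 566*((½)*4*(1 + 4)) = 566*((½)*4*5) = 566*10 = 5660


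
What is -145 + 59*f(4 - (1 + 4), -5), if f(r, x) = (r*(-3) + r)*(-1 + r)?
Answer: -381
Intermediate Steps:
f(r, x) = -2*r*(-1 + r) (f(r, x) = (-3*r + r)*(-1 + r) = (-2*r)*(-1 + r) = -2*r*(-1 + r))
-145 + 59*f(4 - (1 + 4), -5) = -145 + 59*(2*(4 - (1 + 4))*(1 - (4 - (1 + 4)))) = -145 + 59*(2*(4 - 1*5)*(1 - (4 - 1*5))) = -145 + 59*(2*(4 - 5)*(1 - (4 - 5))) = -145 + 59*(2*(-1)*(1 - 1*(-1))) = -145 + 59*(2*(-1)*(1 + 1)) = -145 + 59*(2*(-1)*2) = -145 + 59*(-4) = -145 - 236 = -381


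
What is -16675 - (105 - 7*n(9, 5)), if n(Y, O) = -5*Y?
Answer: -17095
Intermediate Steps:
-16675 - (105 - 7*n(9, 5)) = -16675 - (105 - (-35)*9) = -16675 - (105 - 7*(-45)) = -16675 - (105 + 315) = -16675 - 1*420 = -16675 - 420 = -17095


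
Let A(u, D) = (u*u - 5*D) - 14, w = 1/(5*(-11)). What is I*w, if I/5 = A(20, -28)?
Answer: -526/11 ≈ -47.818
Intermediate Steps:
w = -1/55 (w = 1/(-55) = -1/55 ≈ -0.018182)
A(u, D) = -14 + u² - 5*D (A(u, D) = (u² - 5*D) - 14 = -14 + u² - 5*D)
I = 2630 (I = 5*(-14 + 20² - 5*(-28)) = 5*(-14 + 400 + 140) = 5*526 = 2630)
I*w = 2630*(-1/55) = -526/11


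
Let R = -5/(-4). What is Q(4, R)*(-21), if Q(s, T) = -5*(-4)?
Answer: -420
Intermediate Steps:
R = 5/4 (R = -5*(-¼) = 5/4 ≈ 1.2500)
Q(s, T) = 20
Q(4, R)*(-21) = 20*(-21) = -420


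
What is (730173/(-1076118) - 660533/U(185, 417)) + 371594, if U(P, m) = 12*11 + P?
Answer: 42016865859143/113709802 ≈ 3.6951e+5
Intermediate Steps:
U(P, m) = 132 + P
(730173/(-1076118) - 660533/U(185, 417)) + 371594 = (730173/(-1076118) - 660533/(132 + 185)) + 371594 = (730173*(-1/1076118) - 660533/317) + 371594 = (-243391/358706 - 660533*1/317) + 371594 = (-243391/358706 - 660533/317) + 371594 = -237014305245/113709802 + 371594 = 42016865859143/113709802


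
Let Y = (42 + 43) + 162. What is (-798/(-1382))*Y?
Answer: 98553/691 ≈ 142.62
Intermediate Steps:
Y = 247 (Y = 85 + 162 = 247)
(-798/(-1382))*Y = -798/(-1382)*247 = -798*(-1/1382)*247 = (399/691)*247 = 98553/691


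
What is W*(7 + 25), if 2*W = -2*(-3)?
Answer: 96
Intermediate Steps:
W = 3 (W = (-2*(-3))/2 = (1/2)*6 = 3)
W*(7 + 25) = 3*(7 + 25) = 3*32 = 96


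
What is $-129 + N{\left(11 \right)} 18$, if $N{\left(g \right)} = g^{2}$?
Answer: $2049$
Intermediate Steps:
$-129 + N{\left(11 \right)} 18 = -129 + 11^{2} \cdot 18 = -129 + 121 \cdot 18 = -129 + 2178 = 2049$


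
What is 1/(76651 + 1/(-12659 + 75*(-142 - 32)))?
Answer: 25709/1970620558 ≈ 1.3046e-5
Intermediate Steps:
1/(76651 + 1/(-12659 + 75*(-142 - 32))) = 1/(76651 + 1/(-12659 + 75*(-174))) = 1/(76651 + 1/(-12659 - 13050)) = 1/(76651 + 1/(-25709)) = 1/(76651 - 1/25709) = 1/(1970620558/25709) = 25709/1970620558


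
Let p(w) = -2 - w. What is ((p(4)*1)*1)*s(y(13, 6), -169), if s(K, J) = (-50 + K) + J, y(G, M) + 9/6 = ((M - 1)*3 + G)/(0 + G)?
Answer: 17031/13 ≈ 1310.1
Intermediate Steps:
y(G, M) = -3/2 + (-3 + G + 3*M)/G (y(G, M) = -3/2 + ((M - 1)*3 + G)/(0 + G) = -3/2 + ((-1 + M)*3 + G)/G = -3/2 + ((-3 + 3*M) + G)/G = -3/2 + (-3 + G + 3*M)/G)
s(K, J) = -50 + J + K
((p(4)*1)*1)*s(y(13, 6), -169) = (((-2 - 1*4)*1)*1)*(-50 - 169 + (½)*(-6 - 1*13 + 6*6)/13) = (((-2 - 4)*1)*1)*(-50 - 169 + (½)*(1/13)*(-6 - 13 + 36)) = (-6*1*1)*(-50 - 169 + (½)*(1/13)*17) = (-6*1)*(-50 - 169 + 17/26) = -6*(-5677/26) = 17031/13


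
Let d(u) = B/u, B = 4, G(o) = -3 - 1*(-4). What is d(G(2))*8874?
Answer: 35496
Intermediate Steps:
G(o) = 1 (G(o) = -3 + 4 = 1)
d(u) = 4/u
d(G(2))*8874 = (4/1)*8874 = (4*1)*8874 = 4*8874 = 35496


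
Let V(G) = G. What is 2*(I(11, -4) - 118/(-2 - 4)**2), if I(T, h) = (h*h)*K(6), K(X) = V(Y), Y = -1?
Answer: -347/9 ≈ -38.556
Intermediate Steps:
K(X) = -1
I(T, h) = -h**2 (I(T, h) = (h*h)*(-1) = h**2*(-1) = -h**2)
2*(I(11, -4) - 118/(-2 - 4)**2) = 2*(-1*(-4)**2 - 118/(-2 - 4)**2) = 2*(-1*16 - 118/((-6)**2)) = 2*(-16 - 118/36) = 2*(-16 - 118*1/36) = 2*(-16 - 59/18) = 2*(-347/18) = -347/9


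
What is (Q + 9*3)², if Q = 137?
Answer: 26896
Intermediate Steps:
(Q + 9*3)² = (137 + 9*3)² = (137 + 27)² = 164² = 26896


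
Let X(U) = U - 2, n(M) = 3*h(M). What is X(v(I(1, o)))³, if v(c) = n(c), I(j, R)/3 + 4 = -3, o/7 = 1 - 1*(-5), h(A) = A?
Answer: -274625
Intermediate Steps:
o = 42 (o = 7*(1 - 1*(-5)) = 7*(1 + 5) = 7*6 = 42)
I(j, R) = -21 (I(j, R) = -12 + 3*(-3) = -12 - 9 = -21)
n(M) = 3*M
v(c) = 3*c
X(U) = -2 + U
X(v(I(1, o)))³ = (-2 + 3*(-21))³ = (-2 - 63)³ = (-65)³ = -274625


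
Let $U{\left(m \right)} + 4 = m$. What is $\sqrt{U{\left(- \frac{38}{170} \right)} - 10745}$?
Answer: $\frac{2 i \sqrt{19415785}}{85} \approx 103.68 i$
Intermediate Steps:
$U{\left(m \right)} = -4 + m$
$\sqrt{U{\left(- \frac{38}{170} \right)} - 10745} = \sqrt{\left(-4 - \frac{38}{170}\right) - 10745} = \sqrt{\left(-4 - \frac{19}{85}\right) - 10745} = \sqrt{- \frac{359}{85} - 10745} = \sqrt{- \frac{913684}{85}} = \frac{2 i \sqrt{19415785}}{85}$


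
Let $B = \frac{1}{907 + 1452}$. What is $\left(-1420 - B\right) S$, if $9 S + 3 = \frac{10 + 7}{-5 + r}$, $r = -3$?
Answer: $\frac{137341021}{169848} \approx 808.61$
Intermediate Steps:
$B = \frac{1}{2359} \approx 0.00042391$
$S = - \frac{41}{72}$ ($S = - \frac{1}{3} + \frac{\left(10 + 7\right) \frac{1}{-5 - 3}}{9} = - \frac{1}{3} + \frac{17 \frac{1}{-8}}{9} = - \frac{1}{3} + \frac{17 \left(- \frac{1}{8}\right)}{9} = - \frac{1}{3} + \frac{1}{9} \left(- \frac{17}{8}\right) = - \frac{1}{3} - \frac{17}{72} = - \frac{41}{72} \approx -0.56944$)
$\left(-1420 - B\right) S = \left(-1420 - \frac{1}{2359}\right) \left(- \frac{41}{72}\right) = \left(- \frac{3349781}{2359}\right) \left(- \frac{41}{72}\right) = \frac{137341021}{169848}$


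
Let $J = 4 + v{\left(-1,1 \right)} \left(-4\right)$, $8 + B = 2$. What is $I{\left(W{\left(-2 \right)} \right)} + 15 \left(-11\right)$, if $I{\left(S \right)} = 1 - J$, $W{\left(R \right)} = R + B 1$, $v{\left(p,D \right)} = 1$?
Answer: $-164$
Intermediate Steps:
$B = -6$ ($B = -8 + 2 = -6$)
$J = 0$ ($J = 4 + 1 \left(-4\right) = 4 - 4 = 0$)
$W{\left(R \right)} = -6 + R$ ($W{\left(R \right)} = R - 6 = -6 + R$)
$I{\left(S \right)} = 1$ ($I{\left(S \right)} = 1 - 0 = 1 + 0 = 1$)
$I{\left(W{\left(-2 \right)} \right)} + 15 \left(-11\right) = 1 + 15 \left(-11\right) = 1 - 165 = -164$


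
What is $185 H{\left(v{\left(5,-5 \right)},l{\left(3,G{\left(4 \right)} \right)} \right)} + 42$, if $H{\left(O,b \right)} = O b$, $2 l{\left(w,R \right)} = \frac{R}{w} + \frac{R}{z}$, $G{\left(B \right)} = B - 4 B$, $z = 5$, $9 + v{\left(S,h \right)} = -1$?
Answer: $5962$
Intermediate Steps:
$v{\left(S,h \right)} = -10$ ($v{\left(S,h \right)} = -9 - 1 = -10$)
$G{\left(B \right)} = - 3 B$
$l{\left(w,R \right)} = \frac{R}{10} + \frac{R}{2 w}$ ($l{\left(w,R \right)} = \frac{\frac{R}{w} + \frac{R}{5}}{2} = \frac{\frac{R}{5} + \frac{R}{w}}{2} = \frac{R}{10} + \frac{R}{2 w}$)
$185 H{\left(v{\left(5,-5 \right)},l{\left(3,G{\left(4 \right)} \right)} \right)} + 42 = 185 \left(- 10 \frac{\left(-3\right) 4 \left(5 + 3\right)}{10 \cdot 3}\right) + 42 = 185 \left(- 10 \cdot \frac{1}{10} \left(-12\right) \frac{1}{3} \cdot 8\right) + 42 = 185 \left(\left(-10\right) \left(- \frac{16}{5}\right)\right) + 42 = 185 \cdot 32 + 42 = 5920 + 42 = 5962$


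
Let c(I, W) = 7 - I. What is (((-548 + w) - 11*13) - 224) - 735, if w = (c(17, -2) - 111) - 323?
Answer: -2094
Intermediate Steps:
w = -444 (w = ((7 - 1*17) - 111) - 323 = ((7 - 17) - 111) - 323 = (-10 - 111) - 323 = -121 - 323 = -444)
(((-548 + w) - 11*13) - 224) - 735 = (((-548 - 444) - 11*13) - 224) - 735 = ((-992 - 143) - 224) - 735 = (-1135 - 224) - 735 = -1359 - 735 = -2094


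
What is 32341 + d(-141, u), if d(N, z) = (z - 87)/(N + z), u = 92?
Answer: 1584704/49 ≈ 32341.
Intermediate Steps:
d(N, z) = (-87 + z)/(N + z)
32341 + d(-141, u) = 32341 + (-87 + 92)/(-141 + 92) = 32341 + 5/(-49) = 32341 - 1/49*5 = 32341 - 5/49 = 1584704/49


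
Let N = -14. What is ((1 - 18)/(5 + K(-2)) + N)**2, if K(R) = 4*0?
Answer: 7569/25 ≈ 302.76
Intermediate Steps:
K(R) = 0
((1 - 18)/(5 + K(-2)) + N)**2 = ((1 - 18)/(5 + 0) - 14)**2 = (-17/5 - 14)**2 = (-87/5)**2 = 7569/25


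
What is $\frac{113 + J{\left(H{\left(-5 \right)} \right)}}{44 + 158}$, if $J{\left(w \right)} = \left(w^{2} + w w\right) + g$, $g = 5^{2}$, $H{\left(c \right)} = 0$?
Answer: $\frac{69}{101} \approx 0.68317$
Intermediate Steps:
$g = 25$
$J{\left(w \right)} = 25 + 2 w^{2}$ ($J{\left(w \right)} = \left(w^{2} + w w\right) + 25 = \left(w^{2} + w^{2}\right) + 25 = 2 w^{2} + 25 = 25 + 2 w^{2}$)
$\frac{113 + J{\left(H{\left(-5 \right)} \right)}}{44 + 158} = \frac{113 + \left(25 + 2 \cdot 0^{2}\right)}{44 + 158} = \frac{113 + \left(25 + 2 \cdot 0\right)}{202} = \left(113 + \left(25 + 0\right)\right) \frac{1}{202} = \left(113 + 25\right) \frac{1}{202} = 138 \cdot \frac{1}{202} = \frac{69}{101}$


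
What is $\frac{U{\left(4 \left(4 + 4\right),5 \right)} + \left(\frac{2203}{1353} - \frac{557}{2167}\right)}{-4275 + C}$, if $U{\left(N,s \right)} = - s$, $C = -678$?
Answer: $\frac{967225}{1320177573} \approx 0.00073265$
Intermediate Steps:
$\frac{U{\left(4 \left(4 + 4\right),5 \right)} + \left(\frac{2203}{1353} - \frac{557}{2167}\right)}{-4275 + C} = \frac{\left(-1\right) 5 + \left(\frac{2203}{1353} - \frac{557}{2167}\right)}{-4275 - 678} = \frac{-5 + \left(2203 \cdot \frac{1}{1353} - \frac{557}{2167}\right)}{-4953} = \left(-5 + \left(\frac{2203}{1353} - \frac{557}{2167}\right)\right) \left(- \frac{1}{4953}\right) = \left(-5 + \frac{365480}{266541}\right) \left(- \frac{1}{4953}\right) = \left(- \frac{967225}{266541}\right) \left(- \frac{1}{4953}\right) = \frac{967225}{1320177573}$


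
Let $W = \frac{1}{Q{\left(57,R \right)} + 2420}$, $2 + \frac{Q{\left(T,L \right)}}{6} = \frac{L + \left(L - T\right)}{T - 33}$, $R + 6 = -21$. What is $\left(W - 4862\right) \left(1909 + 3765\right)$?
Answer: $- \frac{262655690052}{9521} \approx -2.7587 \cdot 10^{7}$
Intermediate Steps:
$R = -27$ ($R = -6 - 21 = -27$)
$Q{\left(T,L \right)} = -12 + \frac{6 \left(- T + 2 L\right)}{-33 + T}$ ($Q{\left(T,L \right)} = -12 + 6 \frac{L + \left(L - T\right)}{T - 33} = -12 + 6 \frac{- T + 2 L}{-33 + T} = -12 + \frac{6 \left(- T + 2 L\right)}{-33 + T}$)
$W = \frac{4}{9521}$ ($W = \frac{1}{\frac{6 \left(66 - 171 + 2 \left(-27\right)\right)}{-33 + 57} + 2420} = \frac{1}{\frac{6 \left(66 - 171 - 54\right)}{24} + 2420} = \frac{1}{6 \cdot \frac{1}{24} \left(-159\right) + 2420} = \frac{1}{- \frac{159}{4} + 2420} = \frac{1}{\frac{9521}{4}} = \frac{4}{9521} \approx 0.00042012$)
$\left(W - 4862\right) \left(1909 + 3765\right) = \left(\frac{4}{9521} - 4862\right) \left(1909 + 3765\right) = \left(- \frac{46291098}{9521}\right) 5674 = - \frac{262655690052}{9521}$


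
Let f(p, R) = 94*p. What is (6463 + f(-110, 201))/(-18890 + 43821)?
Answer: -3877/24931 ≈ -0.15551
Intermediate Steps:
(6463 + f(-110, 201))/(-18890 + 43821) = (6463 + 94*(-110))/(-18890 + 43821) = (6463 - 10340)/24931 = -3877*1/24931 = -3877/24931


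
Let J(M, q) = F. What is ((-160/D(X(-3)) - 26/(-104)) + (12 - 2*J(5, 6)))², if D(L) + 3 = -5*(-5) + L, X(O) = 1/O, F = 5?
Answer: 71289/2704 ≈ 26.364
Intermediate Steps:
J(M, q) = 5
D(L) = 22 + L (D(L) = -3 + (-5*(-5) + L) = -3 + (25 + L) = 22 + L)
((-160/D(X(-3)) - 26/(-104)) + (12 - 2*J(5, 6)))² = ((-160/(22 + 1/(-3)) - 26/(-104)) + (12 - 2*5))² = ((-160/(22 - ⅓) - 26*(-1/104)) + (12 - 10))² = ((-160/65/3 + ¼) + 2)² = ((-160*3/65 + ¼) + 2)² = ((-96/13 + ¼) + 2)² = (-371/52 + 2)² = (-267/52)² = 71289/2704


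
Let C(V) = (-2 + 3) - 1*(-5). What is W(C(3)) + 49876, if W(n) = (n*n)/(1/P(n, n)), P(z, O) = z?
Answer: 50092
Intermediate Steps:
C(V) = 6 (C(V) = 1 + 5 = 6)
W(n) = n³ (W(n) = (n*n)/(1/n) = n²*n = n³)
W(C(3)) + 49876 = 6³ + 49876 = 216 + 49876 = 50092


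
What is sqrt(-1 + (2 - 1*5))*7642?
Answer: 15284*I ≈ 15284.0*I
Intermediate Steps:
sqrt(-1 + (2 - 1*5))*7642 = sqrt(-1 + (2 - 5))*7642 = sqrt(-1 - 3)*7642 = sqrt(-4)*7642 = (2*I)*7642 = 15284*I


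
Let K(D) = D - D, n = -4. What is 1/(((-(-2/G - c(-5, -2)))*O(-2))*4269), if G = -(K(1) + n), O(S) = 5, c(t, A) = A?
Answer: -2/64035 ≈ -3.1233e-5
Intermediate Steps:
K(D) = 0
G = 4 (G = -(0 - 4) = -1*(-4) = 4)
1/(((-(-2/G - c(-5, -2)))*O(-2))*4269) = 1/((-(-2/4 - 1*(-2))*5)*4269) = (1/4269)/(-(-2*¼ + 2)*5) = (1/4269)/(-(-½ + 2)*5) = (1/4269)/(-1*3/2*5) = (1/4269)/(-3/2*5) = (1/4269)/(-15/2) = -2/15*1/4269 = -2/64035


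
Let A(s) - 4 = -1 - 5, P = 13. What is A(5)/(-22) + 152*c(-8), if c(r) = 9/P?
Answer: 15061/143 ≈ 105.32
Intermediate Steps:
c(r) = 9/13
A(s) = -2 (A(s) = 4 + (-1 - 5) = 4 - 6 = -2)
A(5)/(-22) + 152*c(-8) = -2/(-22) + 152*(9/13) = -2*(-1/22) + 1368/13 = 1/11 + 1368/13 = 15061/143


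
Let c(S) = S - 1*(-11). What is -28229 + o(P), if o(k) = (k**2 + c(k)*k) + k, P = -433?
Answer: 341553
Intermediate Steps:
c(S) = 11 + S (c(S) = S + 11 = 11 + S)
o(k) = k + k**2 + k*(11 + k) (o(k) = (k**2 + (11 + k)*k) + k = (k**2 + k*(11 + k)) + k = k + k**2 + k*(11 + k))
-28229 + o(P) = -28229 + 2*(-433)*(6 - 433) = -28229 + 2*(-433)*(-427) = -28229 + 369782 = 341553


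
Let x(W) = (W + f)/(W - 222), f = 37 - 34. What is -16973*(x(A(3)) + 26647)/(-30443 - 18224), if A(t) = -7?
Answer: 103572080491/11144743 ≈ 9293.4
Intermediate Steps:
f = 3
x(W) = (3 + W)/(-222 + W) (x(W) = (W + 3)/(W - 222) = (3 + W)/(-222 + W))
-16973*(x(A(3)) + 26647)/(-30443 - 18224) = -16973*((3 - 7)/(-222 - 7) + 26647)/(-30443 - 18224) = -16973/((-48667/(-4/(-229) + 26647))) = -16973/((-48667/(-1/229*(-4) + 26647))) = -16973/((-48667/(4/229 + 26647))) = -16973/((-48667/6102167/229)) = -16973/((-48667*229/6102167)) = -16973/(-11144743/6102167) = -16973*(-6102167/11144743) = 103572080491/11144743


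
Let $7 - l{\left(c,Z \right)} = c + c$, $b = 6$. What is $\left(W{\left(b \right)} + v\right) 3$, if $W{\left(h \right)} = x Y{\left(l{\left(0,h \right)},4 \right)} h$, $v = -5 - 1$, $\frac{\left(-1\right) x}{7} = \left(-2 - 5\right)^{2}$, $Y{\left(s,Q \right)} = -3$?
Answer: $18504$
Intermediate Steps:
$l{\left(c,Z \right)} = 7 - 2 c$ ($l{\left(c,Z \right)} = 7 - \left(c + c\right) = 7 - 2 c$)
$x = -343$ ($x = - 7 \left(-2 - 5\right)^{2} = - 7 \left(-7\right)^{2} = \left(-7\right) 49 = -343$)
$v = -6$
$W{\left(h \right)} = 1029 h$ ($W{\left(h \right)} = \left(-343\right) \left(-3\right) h = 1029 h$)
$\left(W{\left(b \right)} + v\right) 3 = \left(1029 \cdot 6 - 6\right) 3 = \left(6174 - 6\right) 3 = 6168 \cdot 3 = 18504$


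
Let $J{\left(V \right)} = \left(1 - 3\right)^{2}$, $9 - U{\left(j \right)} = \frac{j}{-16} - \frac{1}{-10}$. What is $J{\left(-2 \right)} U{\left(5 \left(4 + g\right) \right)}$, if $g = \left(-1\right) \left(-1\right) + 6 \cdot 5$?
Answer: $\frac{1587}{20} \approx 79.35$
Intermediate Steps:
$g = 31$ ($g = 1 + 30 = 31$)
$U{\left(j \right)} = \frac{89}{10} + \frac{j}{16}$ ($U{\left(j \right)} = 9 - \left(\frac{j}{-16} - \frac{1}{-10}\right) = 9 - \left(j \left(- \frac{1}{16}\right) - - \frac{1}{10}\right) = 9 - \left(- \frac{j}{16} + \frac{1}{10}\right) = 9 - \left(\frac{1}{10} - \frac{j}{16}\right) = 9 + \left(- \frac{1}{10} + \frac{j}{16}\right) = \frac{89}{10} + \frac{j}{16}$)
$J{\left(V \right)} = 4$ ($J{\left(V \right)} = \left(-2\right)^{2} = 4$)
$J{\left(-2 \right)} U{\left(5 \left(4 + g\right) \right)} = 4 \left(\frac{89}{10} + \frac{5 \left(4 + 31\right)}{16}\right) = 4 \left(\frac{89}{10} + \frac{5 \cdot 35}{16}\right) = 4 \left(\frac{89}{10} + \frac{1}{16} \cdot 175\right) = 4 \left(\frac{89}{10} + \frac{175}{16}\right) = 4 \cdot \frac{1587}{80} = \frac{1587}{20}$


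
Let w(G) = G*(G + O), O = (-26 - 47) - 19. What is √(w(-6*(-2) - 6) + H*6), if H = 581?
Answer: 3*√330 ≈ 54.498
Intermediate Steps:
O = -92 (O = -73 - 19 = -92)
w(G) = G*(-92 + G) (w(G) = G*(G - 92) = G*(-92 + G))
√(w(-6*(-2) - 6) + H*6) = √((-6*(-2) - 6)*(-92 + (-6*(-2) - 6)) + 581*6) = √((12 - 6)*(-92 + (12 - 6)) + 3486) = √(6*(-92 + 6) + 3486) = √(6*(-86) + 3486) = √(-516 + 3486) = √2970 = 3*√330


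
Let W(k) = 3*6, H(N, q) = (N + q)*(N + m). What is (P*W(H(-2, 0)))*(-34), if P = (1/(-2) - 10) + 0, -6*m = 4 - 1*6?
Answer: 6426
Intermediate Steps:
m = 1/3 (m = -(4 - 1*6)/6 = -(4 - 6)/6 = -1/6*(-2) = 1/3 ≈ 0.33333)
P = -21/2 (P = (-1/2 - 10) + 0 = -21/2 + 0 = -21/2 ≈ -10.500)
H(N, q) = (1/3 + N)*(N + q) (H(N, q) = (N + q)*(N + 1/3) = (N + q)*(1/3 + N) = (1/3 + N)*(N + q))
W(k) = 18
(P*W(H(-2, 0)))*(-34) = -21/2*18*(-34) = -189*(-34) = 6426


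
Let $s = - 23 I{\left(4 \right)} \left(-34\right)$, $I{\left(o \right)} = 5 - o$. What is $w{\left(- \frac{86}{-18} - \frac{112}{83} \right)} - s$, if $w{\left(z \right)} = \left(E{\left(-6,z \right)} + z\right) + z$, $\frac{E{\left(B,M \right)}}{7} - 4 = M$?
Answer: $- \frac{60021}{83} \approx -723.14$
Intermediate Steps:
$E{\left(B,M \right)} = 28 + 7 M$
$w{\left(z \right)} = 28 + 9 z$ ($w{\left(z \right)} = \left(\left(28 + 7 z\right) + z\right) + z = \left(28 + 8 z\right) + z = 28 + 9 z$)
$s = 782$ ($s = - 23 \left(5 - 4\right) \left(-34\right) = \left(-23\right) 1 \left(-34\right) = \left(-23\right) \left(-34\right) = 782$)
$w{\left(- \frac{86}{-18} - \frac{112}{83} \right)} - s = \left(28 + 9 \left(- \frac{86}{-18} - \frac{112}{83}\right)\right) - 782 = \left(28 + 9 \left(\left(-86\right) \left(- \frac{1}{18}\right) - \frac{112}{83}\right)\right) - 782 = \left(28 + 9 \left(\frac{43}{9} - \frac{112}{83}\right)\right) - 782 = \left(28 + 9 \cdot \frac{2561}{747}\right) - 782 = \left(28 + \frac{2561}{83}\right) - 782 = \frac{4885}{83} - 782 = - \frac{60021}{83}$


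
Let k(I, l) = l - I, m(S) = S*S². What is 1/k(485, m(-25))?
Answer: -1/16110 ≈ -6.2073e-5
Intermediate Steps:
m(S) = S³
1/k(485, m(-25)) = 1/((-25)³ - 1*485) = 1/(-15625 - 485) = 1/(-16110) = -1/16110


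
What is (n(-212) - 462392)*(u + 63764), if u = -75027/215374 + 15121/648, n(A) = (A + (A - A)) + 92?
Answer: -257337683751385202/8722647 ≈ -2.9502e+10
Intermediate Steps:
n(A) = 92 + A (n(A) = (A + 0) + 92 = A + 92 = 92 + A)
u = 1604026379/69781176 (u = -75027*1/215374 + 15121*(1/648) = -75027/215374 + 15121/648 = 1604026379/69781176 ≈ 22.987)
(n(-212) - 462392)*(u + 63764) = ((92 - 212) - 462392)*(1604026379/69781176 + 63764) = (-120 - 462392)*(4451130932843/69781176) = -462512*4451130932843/69781176 = -257337683751385202/8722647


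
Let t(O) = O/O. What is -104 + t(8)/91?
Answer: -9463/91 ≈ -103.99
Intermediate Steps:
t(O) = 1
-104 + t(8)/91 = -104 + 1/91 = -9463/91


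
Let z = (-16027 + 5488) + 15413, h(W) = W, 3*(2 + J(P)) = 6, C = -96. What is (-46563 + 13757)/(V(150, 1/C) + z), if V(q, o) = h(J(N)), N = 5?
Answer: -16403/2437 ≈ -6.7308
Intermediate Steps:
J(P) = 0 (J(P) = -2 + (1/3)*6 = -2 + 2 = 0)
V(q, o) = 0
z = 4874 (z = -10539 + 15413 = 4874)
(-46563 + 13757)/(V(150, 1/C) + z) = (-46563 + 13757)/(0 + 4874) = -32806/4874 = -32806*1/4874 = -16403/2437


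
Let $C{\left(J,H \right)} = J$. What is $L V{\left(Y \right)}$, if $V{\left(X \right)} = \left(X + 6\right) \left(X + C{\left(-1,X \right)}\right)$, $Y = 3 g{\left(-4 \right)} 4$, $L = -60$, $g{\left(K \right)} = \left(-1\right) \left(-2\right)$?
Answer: $-41400$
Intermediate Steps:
$g{\left(K \right)} = 2$
$Y = 24$ ($Y = 3 \cdot 2 \cdot 4 = 6 \cdot 4 = 24$)
$V{\left(X \right)} = \left(-1 + X\right) \left(6 + X\right)$ ($V{\left(X \right)} = \left(X + 6\right) \left(X - 1\right) = \left(6 + X\right) \left(-1 + X\right) = \left(-1 + X\right) \left(6 + X\right)$)
$L V{\left(Y \right)} = - 60 \left(-6 + 24^{2} + 5 \cdot 24\right) = - 60 \left(-6 + 576 + 120\right) = \left(-60\right) 690 = -41400$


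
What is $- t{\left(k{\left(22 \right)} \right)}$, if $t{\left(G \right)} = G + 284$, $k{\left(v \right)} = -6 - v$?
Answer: $-256$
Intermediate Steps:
$t{\left(G \right)} = 284 + G$
$- t{\left(k{\left(22 \right)} \right)} = - (284 - 28) = \left(-1\right) 256 = -256$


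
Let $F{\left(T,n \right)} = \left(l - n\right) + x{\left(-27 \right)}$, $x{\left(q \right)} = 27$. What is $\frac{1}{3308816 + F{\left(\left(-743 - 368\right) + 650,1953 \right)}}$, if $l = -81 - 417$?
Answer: $\frac{1}{3306392} \approx 3.0244 \cdot 10^{-7}$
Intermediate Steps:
$l = -498$ ($l = -81 - 417 = -498$)
$F{\left(T,n \right)} = -471 - n$ ($F{\left(T,n \right)} = \left(-498 - n\right) + 27 = -471 - n$)
$\frac{1}{3308816 + F{\left(\left(-743 - 368\right) + 650,1953 \right)}} = \frac{1}{3308816 - 2424} = \frac{1}{3306392}$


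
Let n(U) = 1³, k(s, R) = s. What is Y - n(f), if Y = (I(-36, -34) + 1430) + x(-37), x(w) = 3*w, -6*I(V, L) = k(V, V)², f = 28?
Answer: 1102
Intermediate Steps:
n(U) = 1
I(V, L) = -V²/6
Y = 1103 (Y = (-⅙*(-36)² + 1430) + 3*(-37) = (-⅙*1296 + 1430) - 111 = (-216 + 1430) - 111 = 1214 - 111 = 1103)
Y - n(f) = 1103 - 1*1 = 1103 - 1 = 1102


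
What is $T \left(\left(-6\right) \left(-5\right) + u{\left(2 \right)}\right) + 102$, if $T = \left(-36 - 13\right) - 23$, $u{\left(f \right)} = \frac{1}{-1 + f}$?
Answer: $-2130$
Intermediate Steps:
$T = -72$ ($T = -49 - 23 = -72$)
$T \left(\left(-6\right) \left(-5\right) + u{\left(2 \right)}\right) + 102 = - 72 \left(\left(-6\right) \left(-5\right) + \frac{1}{-1 + 2}\right) + 102 = - 72 \left(30 + 1^{-1}\right) + 102 = - 72 \left(30 + 1\right) + 102 = \left(-72\right) 31 + 102 = -2232 + 102 = -2130$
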